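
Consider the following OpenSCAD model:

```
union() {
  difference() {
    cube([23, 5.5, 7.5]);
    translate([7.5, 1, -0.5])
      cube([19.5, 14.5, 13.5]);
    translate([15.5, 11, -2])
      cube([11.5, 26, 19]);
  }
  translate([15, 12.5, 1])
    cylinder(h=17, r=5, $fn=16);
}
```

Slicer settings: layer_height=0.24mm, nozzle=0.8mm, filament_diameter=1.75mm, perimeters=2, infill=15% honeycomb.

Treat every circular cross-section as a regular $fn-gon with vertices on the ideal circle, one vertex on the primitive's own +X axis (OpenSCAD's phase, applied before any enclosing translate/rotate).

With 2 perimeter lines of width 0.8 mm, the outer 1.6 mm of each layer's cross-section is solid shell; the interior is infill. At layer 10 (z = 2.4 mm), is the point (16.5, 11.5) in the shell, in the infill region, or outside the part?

infill

At z = 2.4 mm: the cube (footprint 23×5.5) is included at this height; the cube at (7.5, 1) is present — its section is the full 19.5×14.5 rectangle; the cube at (15.5, 11) (footprint 11.5×26) is included at this height; Taking the first minus the rest: starting from the 23×5.5 cube, the 19.5×14.5 cube at (7.5, 1) partially overlaps it — only the 69.75 mm² overlap (of its 282.75 mm²) is removed, clipping the outline; the 11.5×26 cube at (15.5, 11) misses the remaining region (no effect) — 1 connected region; the r=5 cylinder at (15, 12.5) gives a regular 16-gon of circumradius 5 (constant along its height); Taking the union: the 2 present regions are separate (no shared area or edge), so areas and boundary lengths simply add and each stays a separate island — 2 connected regions. Overall, the cross-section has 2 separate islands. The nearest boundary edge runs (19.62, 10.59)→(18.54, 8.96); distance from the point to it = 3.10 mm. (Shell/infill is judged within the island containing the point — the largest one.) The point is inside the cross-section and 3.10 mm from the nearest boundary — more than the 1.6 mm shell width (2 × 0.8), so it's in the infill interior.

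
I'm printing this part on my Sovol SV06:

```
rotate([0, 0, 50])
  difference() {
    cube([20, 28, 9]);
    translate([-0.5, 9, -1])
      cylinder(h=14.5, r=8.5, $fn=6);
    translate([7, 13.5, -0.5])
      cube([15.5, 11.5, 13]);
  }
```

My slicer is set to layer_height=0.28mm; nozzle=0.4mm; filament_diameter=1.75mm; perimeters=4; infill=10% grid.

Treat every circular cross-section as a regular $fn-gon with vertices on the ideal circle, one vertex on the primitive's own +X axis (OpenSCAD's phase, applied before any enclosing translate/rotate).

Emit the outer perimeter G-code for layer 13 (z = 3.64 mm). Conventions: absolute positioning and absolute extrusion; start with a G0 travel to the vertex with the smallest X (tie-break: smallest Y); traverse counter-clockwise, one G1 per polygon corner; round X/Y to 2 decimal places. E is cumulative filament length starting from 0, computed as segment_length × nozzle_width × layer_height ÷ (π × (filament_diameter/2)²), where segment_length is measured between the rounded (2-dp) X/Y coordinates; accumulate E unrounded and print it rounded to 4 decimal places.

At z = 3.64 mm: the cube is present — its section is the full 20×28 rectangle; the r=8.5 cylinder at (-0.5, 9) contributes a regular 6-gon of circumradius 8.5; the cube at (7, 13.5) (footprint 15.5×11.5) is included at this height; After the difference (first − rest): starting from the 20×28 cube, the r=8.5 cylinder at (-0.5, 9) partially overlaps it — only the 86.49 mm² overlap (of its 187.71 mm²) is removed, clipping the outline; the 15.5×11.5 cube at (7, 13.5) partially overlaps it — only the 149.50 mm² overlap (of its 178.25 mm²) is removed, clipping the outline — 1 connected region; (rotated 50° about Z; rotation is an isometry so areas/perimeters/island counts are preserved). The outline is a single polygon with 13 vertices. Extrusion per mm of travel: 0.4 × 0.28 / (π × 0.875²) = 0.046564. Accumulating E over each segment gives final E = 6.1364.

G0 X-21.45 Y18.00 Z3.64
G1 X-12.53 Y10.52 E0.5421
G1 X-10.12 Y13.39 E0.7166
G1 X-1.75 Y11.91 E1.1124
G1 X1.16 Y3.93 E1.5079
G1 X-1.26 Y1.05 E1.6830
G1 X0.00 Y0.00 E1.7594
G1 X12.86 Y15.32 E2.6908
G1 X2.51 Y24.00 E3.3198
G1 X-5.84 Y14.04 E3.9250
G1 X-14.65 Y21.43 E4.4604
G1 X-6.30 Y31.39 E5.0656
G1 X-8.59 Y33.32 E5.2051
G1 X-21.45 Y18.00 E6.1364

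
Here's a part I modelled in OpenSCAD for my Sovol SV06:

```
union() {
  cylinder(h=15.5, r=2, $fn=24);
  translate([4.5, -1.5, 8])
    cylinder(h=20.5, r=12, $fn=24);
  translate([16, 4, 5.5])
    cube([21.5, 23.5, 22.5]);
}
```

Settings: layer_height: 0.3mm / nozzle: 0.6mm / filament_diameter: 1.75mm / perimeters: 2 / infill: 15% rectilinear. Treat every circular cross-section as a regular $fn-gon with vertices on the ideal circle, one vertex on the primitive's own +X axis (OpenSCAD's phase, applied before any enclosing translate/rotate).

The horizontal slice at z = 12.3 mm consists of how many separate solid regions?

At z = 12.3 mm: the r=2 cylinder gives a regular 24-gon of circumradius 2 (constant along its height); the r=12 cylinder at (4.5, -1.5) contributes a regular 24-gon of circumradius 12; the 21.5×23.5 cube at (16, 4) contributes its full rectangle; Taking the union: the regions partially overlap (shared area 12.42 mm²), so overlapping operands fuse into one piece — 2 connected regions. The result has 2 disconnected regions.

2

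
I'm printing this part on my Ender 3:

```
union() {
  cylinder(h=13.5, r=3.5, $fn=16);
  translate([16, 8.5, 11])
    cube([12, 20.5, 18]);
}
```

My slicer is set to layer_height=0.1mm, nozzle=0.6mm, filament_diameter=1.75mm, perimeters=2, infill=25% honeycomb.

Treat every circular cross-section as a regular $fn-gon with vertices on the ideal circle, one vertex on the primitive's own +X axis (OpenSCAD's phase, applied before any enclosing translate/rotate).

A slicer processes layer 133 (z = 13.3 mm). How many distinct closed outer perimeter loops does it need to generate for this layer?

At z = 13.3 mm: the cylinder: section is a regular 16-gon, circumradius r=3.5; the 12×20.5 cube at (16, 8.5) contributes its full rectangle; Merging all regions: the 2 present regions are separate (no shared area or edge), so areas and boundary lengths simply add and each stays a separate island — 2 connected regions. The result has 2 disconnected regions.

2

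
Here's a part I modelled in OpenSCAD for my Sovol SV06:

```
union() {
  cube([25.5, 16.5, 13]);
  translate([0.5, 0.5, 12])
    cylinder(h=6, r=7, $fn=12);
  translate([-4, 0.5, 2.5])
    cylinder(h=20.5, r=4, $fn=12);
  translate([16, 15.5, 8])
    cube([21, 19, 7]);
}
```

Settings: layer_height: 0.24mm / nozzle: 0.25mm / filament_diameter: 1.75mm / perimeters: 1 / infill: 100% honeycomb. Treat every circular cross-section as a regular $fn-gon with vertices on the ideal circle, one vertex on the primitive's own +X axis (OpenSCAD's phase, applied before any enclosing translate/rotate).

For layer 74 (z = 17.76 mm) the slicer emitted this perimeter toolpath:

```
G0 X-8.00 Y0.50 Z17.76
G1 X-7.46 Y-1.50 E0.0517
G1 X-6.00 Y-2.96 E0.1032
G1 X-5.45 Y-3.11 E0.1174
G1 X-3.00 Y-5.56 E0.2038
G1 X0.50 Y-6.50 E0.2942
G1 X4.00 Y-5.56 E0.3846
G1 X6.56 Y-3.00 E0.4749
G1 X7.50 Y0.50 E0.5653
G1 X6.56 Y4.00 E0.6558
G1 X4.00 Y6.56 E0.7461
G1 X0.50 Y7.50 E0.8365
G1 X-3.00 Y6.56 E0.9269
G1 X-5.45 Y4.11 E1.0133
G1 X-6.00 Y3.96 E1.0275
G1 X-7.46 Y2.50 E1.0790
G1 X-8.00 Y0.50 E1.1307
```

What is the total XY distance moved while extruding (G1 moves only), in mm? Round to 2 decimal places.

45.33 mm

Sum the Euclidean lengths of each G1 segment: total = 45.33 mm.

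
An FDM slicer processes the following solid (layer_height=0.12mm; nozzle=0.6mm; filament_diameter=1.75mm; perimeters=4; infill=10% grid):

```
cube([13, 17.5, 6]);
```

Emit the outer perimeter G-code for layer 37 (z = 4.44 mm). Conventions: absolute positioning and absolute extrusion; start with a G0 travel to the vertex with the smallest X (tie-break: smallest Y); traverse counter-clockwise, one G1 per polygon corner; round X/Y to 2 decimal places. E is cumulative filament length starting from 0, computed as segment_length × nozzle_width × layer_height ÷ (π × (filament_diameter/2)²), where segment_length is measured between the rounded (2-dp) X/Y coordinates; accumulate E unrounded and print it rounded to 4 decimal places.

G0 X0.00 Y0.00 Z4.44
G1 X13.00 Y0.00 E0.3891
G1 X13.00 Y17.50 E0.9130
G1 X0.00 Y17.50 E1.3021
G1 X0.00 Y0.00 E1.8260

At z = 4.44 mm: the cube (footprint 13×17.5) is included at this height. The outline is a single polygon with 4 vertices. Extrusion per mm of travel: 0.6 × 0.12 / (π × 0.875²) = 0.029934. Accumulating E over each segment gives final E = 1.8260.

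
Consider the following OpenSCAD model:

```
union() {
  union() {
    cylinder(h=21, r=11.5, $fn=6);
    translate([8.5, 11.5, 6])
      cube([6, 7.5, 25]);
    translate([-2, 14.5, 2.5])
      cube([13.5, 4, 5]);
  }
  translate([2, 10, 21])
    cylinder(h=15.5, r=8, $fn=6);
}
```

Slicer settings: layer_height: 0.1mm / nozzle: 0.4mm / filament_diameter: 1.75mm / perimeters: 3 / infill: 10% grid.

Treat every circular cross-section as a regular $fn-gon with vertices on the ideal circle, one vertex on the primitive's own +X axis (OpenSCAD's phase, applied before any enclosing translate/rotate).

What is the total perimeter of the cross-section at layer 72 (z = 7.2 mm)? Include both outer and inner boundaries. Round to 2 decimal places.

117.00 mm

At z = 7.2 mm: the cylinder: section is a regular 6-gon, circumradius r=11.5 (perimeter = 2·6·11.500·sin(180°/6) = 69.00 mm); the cube at (8.5, 11.5) is present — its section is the full 6×7.5 rectangle (perimeter 27.00 mm); the cube at (-2, 14.5) (footprint 13.5×4) is included at this height (perimeter 35.00 mm); Taking the union: the regions partially overlap (shared area 12.00 mm²), so the edge portions inside another operand are dropped and the merged outline is re-measured after clipping — boundary = 117.00 mm; the cylinder at (2, 10) is not intersected at this z (z outside [21, 36.5]); Merging all regions: only that combined region is present, so the union is just that shape — boundary = 117.00 mm. Overall, the cross-section has 2 separate islands. Total boundary length (outer) = 117.00 mm.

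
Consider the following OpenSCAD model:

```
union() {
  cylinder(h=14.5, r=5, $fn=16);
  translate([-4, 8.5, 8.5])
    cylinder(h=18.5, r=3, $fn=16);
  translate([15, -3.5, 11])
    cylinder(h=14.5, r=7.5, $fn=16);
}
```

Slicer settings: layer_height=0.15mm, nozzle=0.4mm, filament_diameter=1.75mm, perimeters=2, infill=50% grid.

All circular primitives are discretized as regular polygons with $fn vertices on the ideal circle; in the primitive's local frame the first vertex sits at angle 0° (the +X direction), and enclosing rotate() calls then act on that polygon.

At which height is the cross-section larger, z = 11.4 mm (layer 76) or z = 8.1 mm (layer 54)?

layer 76 (z = 11.4 mm)

Layer 76 (z = 11.4): the cylinder: section is a regular 16-gon, circumradius r=5 (area = (16/2)·5.000²·sin(360°/16) = 76.54 mm²); the r=3 cylinder at (-4, 8.5) gives a regular 16-gon of circumradius 3 (constant along its height) (area = (16/2)·3.000²·sin(360°/16) = 27.55 mm²); the r=7.5 cylinder at (15, -3.5) gives a regular 16-gon of circumradius 7.5 (constant along its height) (area = (16/2)·7.500²·sin(360°/16) = 172.21 mm²); Combining (union): the 3 present regions are separate (no shared area or edge), so areas and boundary lengths simply add and each stays a separate island — area = 276.30 mm². So its area = 276.30 mm². Layer 54 (z = 8.1): the r=5 cylinder contributes a regular 16-gon of circumradius 5 (area = (16/2)·5.000²·sin(360°/16) = 76.54 mm²); the cylinder at (-4, 8.5) does not reach this height (z outside [8.5, 27]); the cylinder at (15, -3.5) is not intersected at this z (z outside [11, 25.5]); Merging all regions: only the r=5 cylinder is present, so the union is just that shape — area = 76.54 mm². So its area = 76.54 mm². Layer 76 is larger (276.30 vs 76.54 mm²).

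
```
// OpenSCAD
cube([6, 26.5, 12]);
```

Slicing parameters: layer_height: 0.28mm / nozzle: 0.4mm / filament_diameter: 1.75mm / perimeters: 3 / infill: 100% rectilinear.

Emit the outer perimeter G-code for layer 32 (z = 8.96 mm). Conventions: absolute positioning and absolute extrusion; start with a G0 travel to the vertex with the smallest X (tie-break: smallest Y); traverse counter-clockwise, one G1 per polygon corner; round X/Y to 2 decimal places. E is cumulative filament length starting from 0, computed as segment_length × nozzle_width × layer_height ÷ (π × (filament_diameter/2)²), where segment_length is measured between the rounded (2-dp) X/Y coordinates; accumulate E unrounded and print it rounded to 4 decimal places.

G0 X0.00 Y0.00 Z8.96
G1 X6.00 Y0.00 E0.2794
G1 X6.00 Y26.50 E1.5133
G1 X0.00 Y26.50 E1.7927
G1 X0.00 Y0.00 E3.0267

At z = 8.96 mm: the cube (footprint 6×26.5) is included at this height. The outline is a single polygon with 4 vertices. Extrusion per mm of travel: 0.4 × 0.28 / (π × 0.875²) = 0.046564. Accumulating E over each segment gives final E = 3.0267.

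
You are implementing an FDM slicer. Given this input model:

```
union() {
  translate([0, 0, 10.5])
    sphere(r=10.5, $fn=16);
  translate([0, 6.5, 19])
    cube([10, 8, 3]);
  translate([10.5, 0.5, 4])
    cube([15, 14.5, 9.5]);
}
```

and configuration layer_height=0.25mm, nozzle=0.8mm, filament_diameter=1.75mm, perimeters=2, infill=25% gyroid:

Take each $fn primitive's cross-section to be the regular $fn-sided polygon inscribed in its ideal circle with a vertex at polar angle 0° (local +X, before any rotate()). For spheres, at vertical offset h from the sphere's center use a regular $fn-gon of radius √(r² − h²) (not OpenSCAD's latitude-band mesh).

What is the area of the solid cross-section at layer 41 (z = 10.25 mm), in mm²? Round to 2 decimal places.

At z = 10.25 mm: the r=10.5 sphere slices to a regular 16-gon of circumradius 10.497 (√(r²−h²) with h=0.25 from center) (area = (16/2)·10.497²·sin(360°/16) = 337.34 mm²); the cube at (0, 6.5) does not reach this height (z outside [19, 22]); the 15×14.5 cube at (10.5, 0.5) contributes its full rectangle (area 217.50 mm²); Taking the union: the 2 present regions are separate (no shared area or edge), so areas and boundary lengths simply add and each stays a separate island — area = 554.84 mm². Overall, the cross-section has 2 separate islands. Net area = 554.84 mm².

554.84 mm²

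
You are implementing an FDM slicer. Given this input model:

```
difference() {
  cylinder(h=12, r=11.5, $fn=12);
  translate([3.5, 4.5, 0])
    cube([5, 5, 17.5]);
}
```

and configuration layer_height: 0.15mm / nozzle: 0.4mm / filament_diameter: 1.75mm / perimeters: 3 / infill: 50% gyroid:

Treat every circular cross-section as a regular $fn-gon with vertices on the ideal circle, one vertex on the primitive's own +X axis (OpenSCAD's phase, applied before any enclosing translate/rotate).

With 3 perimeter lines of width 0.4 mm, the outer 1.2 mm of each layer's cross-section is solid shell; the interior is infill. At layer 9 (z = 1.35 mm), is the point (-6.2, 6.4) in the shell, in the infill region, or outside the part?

At z = 1.35 mm: the r=11.5 cylinder gives a regular 12-gon of circumradius 11.5 (constant along its height); the cube at (3.5, 4.5) is present — its section is the full 5×5 rectangle; After the difference (first − rest): starting from the r=11.5 cylinder, the 5×5 cube at (3.5, 4.5) partially overlaps it — only the 22.38 mm² overlap (of its 25.00 mm²) is removed, clipping the outline — 1 connected region. Overall, the cross-section is a single solid region. The nearest boundary edge runs (-9.96, 5.75)→(-5.75, 9.96); distance from the point to it = 2.20 mm. The point is inside the cross-section and 2.20 mm from the nearest boundary — more than the 1.2 mm shell width (3 × 0.4), so it's in the infill interior.

infill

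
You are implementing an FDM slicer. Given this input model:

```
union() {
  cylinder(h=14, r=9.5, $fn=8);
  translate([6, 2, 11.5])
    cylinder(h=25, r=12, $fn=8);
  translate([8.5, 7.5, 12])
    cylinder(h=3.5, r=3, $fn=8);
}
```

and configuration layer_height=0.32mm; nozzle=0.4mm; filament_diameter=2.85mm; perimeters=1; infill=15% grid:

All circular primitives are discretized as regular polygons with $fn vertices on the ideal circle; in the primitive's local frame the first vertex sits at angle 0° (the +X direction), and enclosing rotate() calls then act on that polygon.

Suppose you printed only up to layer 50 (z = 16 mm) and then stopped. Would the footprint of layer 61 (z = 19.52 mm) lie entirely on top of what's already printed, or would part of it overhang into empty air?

Compare the two slices. At z = 16: the cylinder does not reach this height (z outside [0, 14]); the r=12 cylinder at (6, 2) contributes a regular 8-gon of circumradius 12 (area = (8/2)·12.000²·sin(360°/8) = 407.29 mm²); the cylinder at (8.5, 7.5) is not intersected at this z (z outside [12, 15.5]); Merging all regions: only the r=12 cylinder at (6, 2) is present, so the union is just that shape — area = 407.29 mm². At z = 19.52: the cylinder does not reach this height (z outside [0, 14]); the r=12 cylinder at (6, 2) gives a regular 8-gon of circumradius 12 (constant along its height) (area = (8/2)·12.000²·sin(360°/8) = 407.29 mm²); the cylinder at (8.5, 7.5) is not intersected at this z (z outside [12, 15.5]); Taking the union: only the r=12 cylinder at (6, 2) is present, so the union is just that shape — area = 407.29 mm². Checking containment: the cross-section at z = 19.52 is a subset of the cross-section at z = 16.

entirely on top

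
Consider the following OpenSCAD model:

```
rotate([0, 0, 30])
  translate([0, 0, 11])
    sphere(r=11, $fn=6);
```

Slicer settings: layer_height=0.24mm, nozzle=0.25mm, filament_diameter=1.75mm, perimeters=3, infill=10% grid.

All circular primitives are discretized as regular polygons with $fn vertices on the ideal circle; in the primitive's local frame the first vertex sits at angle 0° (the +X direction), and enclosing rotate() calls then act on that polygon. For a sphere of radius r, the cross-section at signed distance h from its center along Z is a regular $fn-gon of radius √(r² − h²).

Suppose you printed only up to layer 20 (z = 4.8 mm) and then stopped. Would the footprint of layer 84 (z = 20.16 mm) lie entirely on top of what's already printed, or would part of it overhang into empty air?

Compare the two slices. At z = 4.8: the r=11 sphere slices to a regular 6-gon of circumradius 9.086 (√(r²−h²) with h=6.2 from center) (area = (6/2)·9.086²·sin(360°/6) = 214.50 mm²); (rotated 30° about Z; rotation is an isometry so areas/perimeters/island counts are preserved). At z = 20.16: the sphere: section is a regular 6-gon, circumradius = √(r²−h²) = √(11²−9.16²) = 6.091 (area = (6/2)·6.091²·sin(360°/6) = 96.37 mm²); (whole slice rotated 30° about Z — lengths, areas and connectivity unchanged). Checking containment: the cross-section at z = 20.16 is a subset of the cross-section at z = 4.8.

entirely on top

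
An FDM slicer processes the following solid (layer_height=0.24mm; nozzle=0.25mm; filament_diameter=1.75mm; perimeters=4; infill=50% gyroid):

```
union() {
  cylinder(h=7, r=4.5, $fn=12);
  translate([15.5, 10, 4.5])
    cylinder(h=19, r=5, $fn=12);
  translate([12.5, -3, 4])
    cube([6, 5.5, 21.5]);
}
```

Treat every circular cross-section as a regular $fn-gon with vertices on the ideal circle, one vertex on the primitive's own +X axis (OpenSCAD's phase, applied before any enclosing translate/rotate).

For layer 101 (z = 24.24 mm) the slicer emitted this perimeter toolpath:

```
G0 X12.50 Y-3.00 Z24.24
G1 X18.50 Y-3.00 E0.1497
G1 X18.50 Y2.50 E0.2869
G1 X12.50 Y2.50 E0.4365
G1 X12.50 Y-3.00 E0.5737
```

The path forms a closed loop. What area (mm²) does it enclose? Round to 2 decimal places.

Apply the shoelace formula to the sequence of (X, Y) vertices; enclosed area = 33.00 mm².

33.00 mm²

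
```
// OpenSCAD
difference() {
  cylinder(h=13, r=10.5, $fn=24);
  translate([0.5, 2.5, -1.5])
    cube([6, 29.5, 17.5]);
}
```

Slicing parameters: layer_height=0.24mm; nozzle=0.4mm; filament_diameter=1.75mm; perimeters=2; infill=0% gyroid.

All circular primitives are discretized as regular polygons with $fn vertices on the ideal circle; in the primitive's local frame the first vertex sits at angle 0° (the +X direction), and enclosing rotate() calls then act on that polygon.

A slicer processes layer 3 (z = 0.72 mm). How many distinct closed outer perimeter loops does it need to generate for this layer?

1

At z = 0.72 mm: the r=10.5 cylinder gives a regular 24-gon of circumradius 10.5 (constant along its height); the cube at (0.5, 2.5) (footprint 6×29.5) is included at this height; After the difference (first − rest): starting from the r=10.5 cylinder, the 6×29.5 cube at (0.5, 2.5) partially overlaps it — only the 42.94 mm² overlap (of its 177.00 mm²) is removed, clipping the outline — 1 connected region. The result has 1 disconnected region.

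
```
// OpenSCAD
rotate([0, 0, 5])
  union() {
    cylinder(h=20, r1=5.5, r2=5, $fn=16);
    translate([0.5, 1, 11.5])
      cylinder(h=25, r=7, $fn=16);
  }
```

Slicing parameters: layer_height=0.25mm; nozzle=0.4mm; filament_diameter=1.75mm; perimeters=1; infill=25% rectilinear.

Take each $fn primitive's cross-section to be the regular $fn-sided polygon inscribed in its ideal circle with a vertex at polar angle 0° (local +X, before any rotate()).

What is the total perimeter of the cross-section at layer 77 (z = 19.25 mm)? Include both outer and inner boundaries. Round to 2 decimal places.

43.70 mm

At z = 19.25 mm: the cone: at t=0.963 of its height the radius interpolates to r₁+(r₂−r₁)t = 5.019, giving a regular 16-gon of that circumradius (perimeter = 2·16·5.019·sin(180°/16) = 31.33 mm); the r=7 cylinder at (0.5, 1) gives a regular 16-gon of circumradius 7 (constant along its height) (perimeter = 2·16·7.000·sin(180°/16) = 43.70 mm); Taking the union: the cone lies entirely inside the r=7 cylinder at (0.5, 1), so the union is just the r=7 cylinder at (0.5, 1) — boundary = 43.70 mm; (rotated 5° about Z; rotation is an isometry so areas/perimeters/island counts are preserved). Overall, the cross-section is a single solid region. Total boundary length (outer) = 43.70 mm.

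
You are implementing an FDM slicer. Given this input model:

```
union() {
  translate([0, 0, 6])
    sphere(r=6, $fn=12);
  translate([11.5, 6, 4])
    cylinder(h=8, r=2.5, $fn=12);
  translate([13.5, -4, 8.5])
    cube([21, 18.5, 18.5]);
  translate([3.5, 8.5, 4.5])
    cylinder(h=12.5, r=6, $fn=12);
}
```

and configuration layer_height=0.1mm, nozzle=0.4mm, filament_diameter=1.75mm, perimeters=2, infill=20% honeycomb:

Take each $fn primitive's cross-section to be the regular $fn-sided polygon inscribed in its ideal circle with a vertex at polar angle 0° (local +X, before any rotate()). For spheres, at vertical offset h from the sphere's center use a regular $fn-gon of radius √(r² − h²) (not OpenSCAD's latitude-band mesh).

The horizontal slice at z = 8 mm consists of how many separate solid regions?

At z = 8 mm: the r=6 sphere slices to a regular 12-gon of circumradius 5.657 (√(r²−h²) with h=2 from center); the r=2.5 cylinder at (11.5, 6) contributes a regular 12-gon of circumradius 2.5; the cube at (13.5, -4) is not intersected at this z (z outside [8.5, 27]); the r=6 cylinder at (3.5, 8.5) gives a regular 12-gon of circumradius 6 (constant along its height); Merging all regions: the regions partially overlap (shared area 10.04 mm²), so overlapping operands fuse into one piece — 2 connected regions. The result has 2 disconnected regions.

2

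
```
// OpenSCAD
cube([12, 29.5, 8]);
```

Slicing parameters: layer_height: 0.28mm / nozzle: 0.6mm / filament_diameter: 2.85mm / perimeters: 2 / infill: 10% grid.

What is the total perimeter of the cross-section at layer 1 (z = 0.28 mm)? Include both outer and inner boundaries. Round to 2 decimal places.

At z = 0.28 mm: the cube is present — its section is the full 12×29.5 rectangle (perimeter 83.00 mm). Overall, the cross-section is a single solid region. Total boundary length (outer) = 83.00 mm.

83.00 mm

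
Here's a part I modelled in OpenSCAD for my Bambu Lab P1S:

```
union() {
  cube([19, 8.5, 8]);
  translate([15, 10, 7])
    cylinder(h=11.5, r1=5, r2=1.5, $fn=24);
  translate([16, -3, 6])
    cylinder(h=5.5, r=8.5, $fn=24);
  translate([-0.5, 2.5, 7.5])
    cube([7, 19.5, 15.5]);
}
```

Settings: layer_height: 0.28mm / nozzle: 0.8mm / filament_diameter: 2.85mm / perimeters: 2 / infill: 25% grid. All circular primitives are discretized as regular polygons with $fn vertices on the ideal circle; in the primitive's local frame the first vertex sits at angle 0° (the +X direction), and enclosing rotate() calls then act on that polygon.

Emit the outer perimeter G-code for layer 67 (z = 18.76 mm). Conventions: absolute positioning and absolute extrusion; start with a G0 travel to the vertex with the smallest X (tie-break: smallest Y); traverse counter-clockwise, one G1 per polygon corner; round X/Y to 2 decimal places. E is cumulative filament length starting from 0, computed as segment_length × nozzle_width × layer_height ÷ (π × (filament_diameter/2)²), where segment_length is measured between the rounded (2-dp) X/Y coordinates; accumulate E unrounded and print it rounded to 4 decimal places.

G0 X-0.50 Y2.50 Z18.76
G1 X6.50 Y2.50 E0.2458
G1 X6.50 Y22.00 E0.9305
G1 X-0.50 Y22.00 E1.1763
G1 X-0.50 Y2.50 E1.8610

At z = 18.76 mm: the cube is not intersected at this z (z outside [0, 8]); the cone at (15, 10) does not reach this height (z outside [7, 18.5]); the cylinder at (16, -3) is absent (z outside [6, 11.5]); the cube at (-0.5, 2.5) is present — its section is the full 7×19.5 rectangle; Merging all regions: only the 7×19.5 cube at (-0.5, 2.5) is present, so the union is just that shape — 1 connected region. The outline is a single polygon with 4 vertices. Extrusion per mm of travel: 0.8 × 0.28 / (π × 1.425²) = 0.035113. Accumulating E over each segment gives final E = 1.8610.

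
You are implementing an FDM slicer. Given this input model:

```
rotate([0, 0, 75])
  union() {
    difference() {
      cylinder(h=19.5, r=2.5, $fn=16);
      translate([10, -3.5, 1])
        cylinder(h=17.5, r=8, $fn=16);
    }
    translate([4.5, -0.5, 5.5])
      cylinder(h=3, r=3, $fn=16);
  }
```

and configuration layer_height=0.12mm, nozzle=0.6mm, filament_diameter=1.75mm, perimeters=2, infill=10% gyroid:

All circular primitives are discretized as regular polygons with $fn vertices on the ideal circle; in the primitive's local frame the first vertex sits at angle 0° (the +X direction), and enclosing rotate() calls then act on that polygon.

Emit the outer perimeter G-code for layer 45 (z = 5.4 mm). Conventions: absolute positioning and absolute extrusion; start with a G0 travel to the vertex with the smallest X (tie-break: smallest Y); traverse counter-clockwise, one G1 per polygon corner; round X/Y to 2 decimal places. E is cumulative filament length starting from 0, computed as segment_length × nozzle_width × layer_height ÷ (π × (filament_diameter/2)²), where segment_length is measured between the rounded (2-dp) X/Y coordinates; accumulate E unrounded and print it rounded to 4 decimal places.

At z = 5.4 mm: the cylinder: section is a regular 16-gon, circumradius r=2.5; the r=8 cylinder at (10, -3.5) contributes a regular 16-gon of circumradius 8; Taking the first minus the rest: starting from the r=2.5 cylinder, the r=8 cylinder at (10, -3.5) misses the remaining region (no effect) — 1 connected region; the cylinder at (4.5, -0.5) is absent (z outside [5.5, 8.5]); Combining (union): only that combined region is present, so the union is just that shape — 1 connected region; (rotated 75° about Z; rotation is an isometry so areas/perimeters/island counts are preserved). The outline is a single polygon with 16 vertices. Extrusion per mm of travel: 0.6 × 0.12 / (π × 0.875²) = 0.029934. Accumulating E over each segment gives final E = 0.4671.

G0 X-2.48 Y-0.33 Z5.40
G1 X-2.17 Y-1.25 E0.0291
G1 X-1.52 Y-1.98 E0.0583
G1 X-0.65 Y-2.41 E0.0874
G1 X0.33 Y-2.48 E0.1168
G1 X1.25 Y-2.17 E0.1458
G1 X1.98 Y-1.52 E0.1751
G1 X2.41 Y-0.65 E0.2041
G1 X2.48 Y0.33 E0.2336
G1 X2.17 Y1.25 E0.2626
G1 X1.52 Y1.98 E0.2919
G1 X0.65 Y2.41 E0.3209
G1 X-0.33 Y2.48 E0.3503
G1 X-1.25 Y2.17 E0.3794
G1 X-1.98 Y1.52 E0.4087
G1 X-2.41 Y0.65 E0.4377
G1 X-2.48 Y-0.33 E0.4671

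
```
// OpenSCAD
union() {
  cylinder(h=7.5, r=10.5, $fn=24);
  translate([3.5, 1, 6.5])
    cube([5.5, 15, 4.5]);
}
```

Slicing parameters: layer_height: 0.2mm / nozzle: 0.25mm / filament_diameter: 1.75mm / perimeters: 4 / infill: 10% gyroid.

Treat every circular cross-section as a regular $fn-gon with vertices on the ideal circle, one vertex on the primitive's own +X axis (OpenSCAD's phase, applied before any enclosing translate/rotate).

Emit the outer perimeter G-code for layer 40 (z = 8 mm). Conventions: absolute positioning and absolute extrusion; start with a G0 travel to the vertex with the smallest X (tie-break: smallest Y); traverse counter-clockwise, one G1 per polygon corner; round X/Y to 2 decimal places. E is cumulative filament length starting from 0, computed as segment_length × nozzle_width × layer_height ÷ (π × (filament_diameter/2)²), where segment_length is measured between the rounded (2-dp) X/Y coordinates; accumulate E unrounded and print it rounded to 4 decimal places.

At z = 8 mm: the cylinder is not intersected at this z (z outside [0, 7.5]); the 5.5×15 cube at (3.5, 1) contributes its full rectangle; Combining (union): only the 5.5×15 cube at (3.5, 1) is present, so the union is just that shape — 1 connected region. The outline is a single polygon with 4 vertices. Extrusion per mm of travel: 0.25 × 0.2 / (π × 0.875²) = 0.020788. Accumulating E over each segment gives final E = 0.8523.

G0 X3.50 Y1.00 Z8.00
G1 X9.00 Y1.00 E0.1143
G1 X9.00 Y16.00 E0.4261
G1 X3.50 Y16.00 E0.5405
G1 X3.50 Y1.00 E0.8523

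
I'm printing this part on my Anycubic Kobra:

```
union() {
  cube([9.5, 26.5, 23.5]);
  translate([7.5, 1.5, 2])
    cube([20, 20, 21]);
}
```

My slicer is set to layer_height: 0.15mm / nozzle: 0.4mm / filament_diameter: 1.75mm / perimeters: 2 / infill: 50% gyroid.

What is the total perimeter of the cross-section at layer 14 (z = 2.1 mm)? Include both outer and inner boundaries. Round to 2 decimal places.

108.00 mm

At z = 2.1 mm: the cube (footprint 9.5×26.5) is included at this height (perimeter 72.00 mm); the cube at (7.5, 1.5) (footprint 20×20) is included at this height (perimeter 80.00 mm); Merging all regions: the regions partially overlap (shared area 40.00 mm²), so the edge portions inside another operand are dropped and the merged outline is re-measured after clipping — boundary = 108.00 mm. Overall, the cross-section is a single solid region. Total boundary length (outer) = 108.00 mm.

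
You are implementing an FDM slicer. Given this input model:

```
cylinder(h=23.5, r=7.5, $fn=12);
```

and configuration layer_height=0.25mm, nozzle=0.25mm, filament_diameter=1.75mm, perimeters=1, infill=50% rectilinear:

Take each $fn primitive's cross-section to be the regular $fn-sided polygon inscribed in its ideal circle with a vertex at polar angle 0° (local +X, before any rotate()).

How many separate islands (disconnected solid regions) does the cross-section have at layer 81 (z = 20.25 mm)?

At z = 20.25 mm: the r=7.5 cylinder gives a regular 12-gon of circumradius 7.5 (constant along its height). Overall, the cross-section is a single solid region. Island count = 1.

1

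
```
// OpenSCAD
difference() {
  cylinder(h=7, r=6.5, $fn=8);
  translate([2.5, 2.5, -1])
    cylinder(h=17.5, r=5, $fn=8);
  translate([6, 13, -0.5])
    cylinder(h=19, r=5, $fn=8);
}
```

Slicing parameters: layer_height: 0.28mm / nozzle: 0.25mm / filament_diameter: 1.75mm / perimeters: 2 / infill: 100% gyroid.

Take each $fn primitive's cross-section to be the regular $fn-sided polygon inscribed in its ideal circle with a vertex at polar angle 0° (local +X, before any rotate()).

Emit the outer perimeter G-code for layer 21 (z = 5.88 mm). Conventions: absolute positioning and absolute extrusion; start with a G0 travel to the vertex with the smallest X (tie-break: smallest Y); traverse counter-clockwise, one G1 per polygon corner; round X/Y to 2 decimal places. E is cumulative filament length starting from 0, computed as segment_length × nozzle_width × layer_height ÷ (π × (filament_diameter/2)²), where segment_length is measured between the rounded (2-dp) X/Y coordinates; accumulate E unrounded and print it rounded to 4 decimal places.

At z = 5.88 mm: the r=6.5 cylinder gives a regular 8-gon of circumradius 6.5 (constant along its height); the r=5 cylinder at (2.5, 2.5) contributes a regular 8-gon of circumradius 5; the r=5 cylinder at (6, 13) contributes a regular 8-gon of circumradius 5; After the difference (first − rest): starting from the r=6.5 cylinder, the r=5 cylinder at (2.5, 2.5) partially overlaps it — only the 54.25 mm² overlap (of its 70.71 mm²) is removed, clipping the outline; the r=5 cylinder at (6, 13) misses the remaining region (no effect) — 1 connected region. The outline is a single polygon with 14 vertices. Extrusion per mm of travel: 0.25 × 0.28 / (π × 0.875²) = 0.029103. Accumulating E over each segment gives final E = 1.3853.

G0 X-6.50 Y0.00 Z5.88
G1 X-4.60 Y-4.60 E0.1448
G1 X0.00 Y-6.50 E0.2897
G1 X4.60 Y-4.60 E0.4345
G1 X6.50 Y0.00 E0.5794
G1 X6.48 Y0.04 E0.5807
G1 X6.04 Y-1.04 E0.6146
G1 X2.50 Y-2.50 E0.7261
G1 X-1.04 Y-1.04 E0.8375
G1 X-2.50 Y2.50 E0.9489
G1 X-1.04 Y6.04 E1.0604
G1 X0.04 Y6.48 E1.0943
G1 X0.00 Y6.50 E1.0956
G1 X-4.60 Y4.60 E1.2405
G1 X-6.50 Y0.00 E1.3853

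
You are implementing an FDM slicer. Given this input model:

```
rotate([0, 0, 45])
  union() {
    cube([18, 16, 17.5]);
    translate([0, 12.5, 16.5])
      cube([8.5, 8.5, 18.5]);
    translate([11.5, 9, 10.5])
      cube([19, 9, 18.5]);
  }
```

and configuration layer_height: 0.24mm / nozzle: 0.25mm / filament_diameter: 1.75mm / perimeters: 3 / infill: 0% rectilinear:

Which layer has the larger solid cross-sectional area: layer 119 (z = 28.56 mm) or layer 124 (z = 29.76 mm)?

Layer 119 (z = 28.56): the cube is not intersected at this z (z outside [0, 17.5]); the cube at (0, 12.5) is present — its section is the full 8.5×8.5 rectangle (area 72.25 mm²); the cube at (11.5, 9) (footprint 19×9) is included at this height (area 171.00 mm²); Taking the union: the 2 present regions are separate (no shared area or edge), so areas and boundary lengths simply add and each stays a separate island — area = 243.25 mm²; (whole slice rotated 45° about Z — lengths, areas and connectivity unchanged). So its area = 243.25 mm². Layer 124 (z = 29.76): the cube is absent (z outside [0, 17.5]); the cube at (0, 12.5) (footprint 8.5×8.5) is included at this height (area 72.25 mm²); the cube at (11.5, 9) does not reach this height (z outside [10.5, 29]); Taking the union: only the 8.5×8.5 cube at (0, 12.5) is present, so the union is just that shape — area = 72.25 mm²; (rotated 45° about Z; rotation is an isometry so areas/perimeters/island counts are preserved). So its area = 72.25 mm². Layer 119 is larger (243.25 vs 72.25 mm²).

layer 119 (z = 28.56 mm)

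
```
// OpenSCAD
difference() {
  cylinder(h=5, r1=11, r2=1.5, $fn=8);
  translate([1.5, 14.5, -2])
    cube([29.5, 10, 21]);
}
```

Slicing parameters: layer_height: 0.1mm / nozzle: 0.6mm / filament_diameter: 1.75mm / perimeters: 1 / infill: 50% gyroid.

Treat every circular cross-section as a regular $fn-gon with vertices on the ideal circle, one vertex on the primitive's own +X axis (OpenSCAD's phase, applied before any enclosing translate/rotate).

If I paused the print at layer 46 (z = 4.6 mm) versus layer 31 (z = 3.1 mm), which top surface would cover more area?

layer 31 (z = 3.1 mm)

Layer 46 (z = 4.6): the cone: at t=0.920 of its height the radius interpolates to r₁+(r₂−r₁)t = 2.260, giving a regular 8-gon of that circumradius (area = (8/2)·2.260²·sin(360°/8) = 14.45 mm²); the cube at (1.5, 14.5) (footprint 29.5×10) is included at this height (area 295.00 mm²); Subtracting the remaining from the first: starting from the cone (14.45 mm²), the 29.5×10 cube at (1.5, 14.5) misses the remaining region (no effect) — area = 14.45 mm². So its area = 14.45 mm². Layer 31 (z = 3.1): the cone (r1=11→r2=1.5) has section circumradius 5.110 here — a regular 8-gon (area = (8/2)·5.110²·sin(360°/8) = 73.86 mm²); the cube at (1.5, 14.5) (footprint 29.5×10) is included at this height (area 295.00 mm²); Taking the first minus the rest: starting from the cone (73.86 mm²), the 29.5×10 cube at (1.5, 14.5) misses the remaining region (no effect) — area = 73.86 mm². So its area = 73.86 mm². Layer 31 is larger (73.86 vs 14.45 mm²).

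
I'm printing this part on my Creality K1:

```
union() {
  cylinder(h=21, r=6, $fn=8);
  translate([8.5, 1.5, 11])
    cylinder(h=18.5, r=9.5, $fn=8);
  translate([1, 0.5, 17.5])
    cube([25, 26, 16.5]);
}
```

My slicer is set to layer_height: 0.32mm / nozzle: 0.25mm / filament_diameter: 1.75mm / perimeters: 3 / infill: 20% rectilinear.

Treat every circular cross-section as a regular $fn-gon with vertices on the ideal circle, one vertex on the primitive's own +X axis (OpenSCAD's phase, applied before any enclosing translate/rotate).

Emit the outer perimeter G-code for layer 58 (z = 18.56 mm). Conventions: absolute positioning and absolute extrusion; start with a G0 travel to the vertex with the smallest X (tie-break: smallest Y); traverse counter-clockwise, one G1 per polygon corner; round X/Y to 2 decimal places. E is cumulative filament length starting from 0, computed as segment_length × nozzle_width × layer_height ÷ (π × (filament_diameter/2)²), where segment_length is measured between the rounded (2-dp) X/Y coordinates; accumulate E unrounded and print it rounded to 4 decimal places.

G0 X-6.00 Y0.00 Z18.56
G1 X-4.24 Y-4.24 E0.1527
G1 X0.00 Y-6.00 E0.3054
G1 X1.84 Y-5.24 E0.3716
G1 X8.50 Y-8.00 E0.6114
G1 X15.22 Y-5.22 E0.8533
G1 X17.59 Y0.50 E1.0592
G1 X26.00 Y0.50 E1.3389
G1 X26.00 Y26.50 E2.2037
G1 X1.00 Y26.50 E3.0352
G1 X1.00 Y6.33 E3.7060
G1 X0.74 Y5.69 E3.7290
G1 X0.00 Y6.00 E3.7557
G1 X-4.24 Y4.24 E3.9084
G1 X-6.00 Y0.00 E4.0611

At z = 18.56 mm: the r=6 cylinder gives a regular 8-gon of circumradius 6 (constant along its height); the cylinder at (8.5, 1.5): section is a regular 8-gon, circumradius r=9.5; the 25×26 cube at (1, 0.5) contributes its full rectangle; Taking the union: the regions partially overlap (shared area 187.58 mm²), so overlapping operands fuse into one piece — 1 connected region. The outline is a single polygon with 14 vertices. Extrusion per mm of travel: 0.25 × 0.32 / (π × 0.875²) = 0.033260. Accumulating E over each segment gives final E = 4.0611.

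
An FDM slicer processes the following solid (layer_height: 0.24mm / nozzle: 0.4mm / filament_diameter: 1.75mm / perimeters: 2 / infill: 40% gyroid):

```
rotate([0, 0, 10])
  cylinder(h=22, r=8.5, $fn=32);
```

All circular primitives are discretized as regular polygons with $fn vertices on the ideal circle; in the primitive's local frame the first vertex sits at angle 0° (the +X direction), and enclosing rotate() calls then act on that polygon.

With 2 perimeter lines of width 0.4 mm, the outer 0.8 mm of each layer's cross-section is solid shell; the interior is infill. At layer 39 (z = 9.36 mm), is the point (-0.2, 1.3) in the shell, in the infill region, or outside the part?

infill

At z = 9.36 mm: the r=8.5 cylinder gives a regular 32-gon of circumradius 8.5 (constant along its height); (rotated 10° about Z; rotation is an isometry so areas/perimeters/island counts are preserved). Overall, the cross-section is a single solid region. Undo the 10° rotation: the query point maps to (0.029, 1.315) in the un-rotated model frame. The nearest boundary edge runs (1.66, 8.34)→(0.00, 8.50); distance from the point to it = 7.15 mm. The point is inside the cross-section and 7.15 mm from the nearest boundary — more than the 0.8 mm shell width (2 × 0.4), so it's in the infill interior.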